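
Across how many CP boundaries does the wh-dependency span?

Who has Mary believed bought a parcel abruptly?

"who" is extracted from the subject of "bought".
Boundaries crossed, outermost first: [Ø] — 1 in total.

1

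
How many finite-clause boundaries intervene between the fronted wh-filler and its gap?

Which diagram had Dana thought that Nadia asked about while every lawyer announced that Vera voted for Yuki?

"which diagram" is extracted from the PP object of "asked".
Boundaries crossed, outermost first: [that] — 1 in total.

1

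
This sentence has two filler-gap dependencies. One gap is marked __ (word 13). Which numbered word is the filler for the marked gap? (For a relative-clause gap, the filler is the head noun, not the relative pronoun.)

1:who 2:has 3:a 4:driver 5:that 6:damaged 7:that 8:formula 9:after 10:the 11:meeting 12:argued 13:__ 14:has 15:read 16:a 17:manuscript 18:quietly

The marked gap is the subject of "read".
Its filler is the fronted wh-phrase "who", at word 1.
(The other dependency links word 4 to a gap after word 5.)

1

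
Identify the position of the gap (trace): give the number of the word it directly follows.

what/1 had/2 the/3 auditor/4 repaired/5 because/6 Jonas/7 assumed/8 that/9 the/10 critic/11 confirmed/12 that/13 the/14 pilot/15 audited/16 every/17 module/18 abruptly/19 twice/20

The displaced element is "what" (word 1).
It functions as the direct object of "repaired", so the gap sits immediately after word 5 ("repaired").
Base order: The auditor had repaired what because Jonas assumed that the critic confirmed that the pilot audited every module abruptly twice.

5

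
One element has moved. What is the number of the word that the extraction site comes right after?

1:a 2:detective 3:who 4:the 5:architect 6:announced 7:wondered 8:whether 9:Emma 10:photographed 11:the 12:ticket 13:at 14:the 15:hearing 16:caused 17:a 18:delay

The displaced element is "a detective" (word 2).
It is linked across 1 clause boundary (Ø).
It functions as the subject of "wondered", so the gap sits immediately after word 6 ("announced").
Base order: The architect announced a detective wondered whether Emma photographed the ticket at the hearing.

6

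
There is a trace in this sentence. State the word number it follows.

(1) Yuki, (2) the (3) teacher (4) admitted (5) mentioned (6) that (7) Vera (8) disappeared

The displaced element is "Yuki" (word 1).
It is linked across 1 clause boundary (Ø).
It functions as the subject of "mentioned", so the gap sits immediately after word 4 ("admitted").
Base order: The teacher admitted that Yuki mentioned that Vera disappeared.

4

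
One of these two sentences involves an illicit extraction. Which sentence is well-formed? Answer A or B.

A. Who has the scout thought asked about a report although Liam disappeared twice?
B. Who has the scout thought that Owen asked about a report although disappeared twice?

In B, the wh-phrase is extracted from inside an adjunct island (introduced by "although"), which blocks movement.
In A, the extraction path crosses only that-complement boundaries, which are transparent.
So A is grammatical.

A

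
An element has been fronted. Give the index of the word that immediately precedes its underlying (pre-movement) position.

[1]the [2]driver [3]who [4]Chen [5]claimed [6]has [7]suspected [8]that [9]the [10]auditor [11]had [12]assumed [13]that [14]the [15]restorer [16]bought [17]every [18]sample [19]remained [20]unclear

The displaced element is "the driver" (word 2).
It is linked across 1 clause boundary (Ø).
It functions as the subject of "suspected", so the gap sits immediately after word 5 ("claimed").
Base order: Chen claimed the driver has suspected that the auditor had assumed that the restorer bought every sample.

5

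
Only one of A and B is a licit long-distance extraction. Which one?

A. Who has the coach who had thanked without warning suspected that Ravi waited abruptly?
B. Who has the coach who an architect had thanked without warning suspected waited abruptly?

B

In A, the wh-phrase is extracted from inside a complex-NP island (relative clause) (introduced by "who"), which blocks movement.
In B, the extraction path crosses only that-complement boundaries, which are transparent.
So B is grammatical.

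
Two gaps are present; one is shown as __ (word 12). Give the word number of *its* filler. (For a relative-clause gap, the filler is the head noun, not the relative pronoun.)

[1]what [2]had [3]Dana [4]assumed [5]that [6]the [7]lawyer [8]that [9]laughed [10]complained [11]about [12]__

1

The marked gap is the object of the preposition "about" of "complained".
Its filler is the fronted wh-phrase "what", at word 1.
(The other dependency links word 7 to a gap after word 8.)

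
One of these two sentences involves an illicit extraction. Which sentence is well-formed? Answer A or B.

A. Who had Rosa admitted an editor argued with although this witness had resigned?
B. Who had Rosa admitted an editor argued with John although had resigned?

A

In B, the wh-phrase is extracted from inside an adjunct island (introduced by "although"), which blocks movement.
In A, the extraction path crosses only that-complement boundaries, which are transparent.
So A is grammatical.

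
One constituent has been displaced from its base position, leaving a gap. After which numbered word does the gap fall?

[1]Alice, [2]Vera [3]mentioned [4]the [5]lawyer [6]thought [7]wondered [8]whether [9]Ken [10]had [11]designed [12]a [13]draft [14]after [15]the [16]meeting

The displaced element is "Alice" (word 1).
It is linked across 2 clause boundaries (Ø → Ø).
It functions as the subject of "wondered", so the gap sits immediately after word 6 ("thought").
Base order: Vera mentioned the lawyer thought that Alice wondered whether Ken had designed a draft after the meeting.

6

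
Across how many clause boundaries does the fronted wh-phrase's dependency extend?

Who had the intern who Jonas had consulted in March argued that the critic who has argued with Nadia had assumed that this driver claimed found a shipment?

3

"who" is extracted from the subject of "found".
Boundaries crossed, outermost first: [that], [that], [Ø] — 3 in total.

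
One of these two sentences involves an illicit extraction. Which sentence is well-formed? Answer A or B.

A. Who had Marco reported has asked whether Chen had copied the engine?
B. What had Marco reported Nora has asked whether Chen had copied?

A

In B, the wh-phrase is extracted from inside a wh-island (introduced by "whether"), which blocks movement.
In A, the extraction path crosses only that-complement boundaries, which are transparent.
So A is grammatical.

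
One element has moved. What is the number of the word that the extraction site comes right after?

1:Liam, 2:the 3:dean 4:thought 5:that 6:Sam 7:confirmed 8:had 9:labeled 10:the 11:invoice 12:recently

The displaced element is "Liam" (word 1).
It is linked across 2 clause boundaries (that → Ø).
It functions as the subject of "labeled", so the gap sits immediately after word 7 ("confirmed").
Base order: The dean thought that Sam confirmed that Liam had labeled the invoice recently.

7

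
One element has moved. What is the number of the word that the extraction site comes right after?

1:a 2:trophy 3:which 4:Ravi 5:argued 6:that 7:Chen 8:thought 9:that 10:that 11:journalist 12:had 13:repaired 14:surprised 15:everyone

The displaced element is "a trophy" (word 2).
It is linked across 2 clause boundaries (that → that).
It functions as the direct object of "repaired", so the gap sits immediately after word 13 ("repaired").
Base order: Ravi argued that Chen thought that that journalist had repaired a trophy.

13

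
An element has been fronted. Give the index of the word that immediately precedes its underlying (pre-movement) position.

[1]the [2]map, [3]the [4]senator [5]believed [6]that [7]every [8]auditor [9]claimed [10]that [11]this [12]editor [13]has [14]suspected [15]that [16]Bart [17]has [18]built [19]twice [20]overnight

The displaced element is "the map" (word 2).
It is linked across 3 clause boundaries (that → that → that).
It functions as the direct object of "built", so the gap sits immediately after word 18 ("built").
Base order: The senator believed that every auditor claimed that this editor has suspected that Bart has built the map twice overnight.

18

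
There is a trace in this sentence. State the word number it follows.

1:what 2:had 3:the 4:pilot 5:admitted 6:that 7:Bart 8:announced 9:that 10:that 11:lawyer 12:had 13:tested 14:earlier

The displaced element is "what" (word 1).
It is linked across 2 clause boundaries (that → that).
It functions as the direct object of "tested", so the gap sits immediately after word 13 ("tested").
Base order: The pilot had admitted that Bart announced that that lawyer had tested what earlier.

13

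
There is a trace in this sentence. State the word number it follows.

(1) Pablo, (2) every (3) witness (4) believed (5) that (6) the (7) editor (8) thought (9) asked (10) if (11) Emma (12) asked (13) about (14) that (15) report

The displaced element is "Pablo" (word 1).
It is linked across 2 clause boundaries (that → Ø).
It functions as the subject of "asked", so the gap sits immediately after word 8 ("thought").
Base order: Every witness believed that the editor thought that Pablo asked if Emma asked about that report.

8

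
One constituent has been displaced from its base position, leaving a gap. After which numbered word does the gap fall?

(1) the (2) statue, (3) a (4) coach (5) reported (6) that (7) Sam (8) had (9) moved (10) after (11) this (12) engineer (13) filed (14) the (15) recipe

9

The displaced element is "the statue" (word 2).
It is linked across 1 clause boundary (that).
It functions as the direct object of "moved", so the gap sits immediately after word 9 ("moved").
Base order: A coach reported that Sam had moved the statue after this engineer filed the recipe.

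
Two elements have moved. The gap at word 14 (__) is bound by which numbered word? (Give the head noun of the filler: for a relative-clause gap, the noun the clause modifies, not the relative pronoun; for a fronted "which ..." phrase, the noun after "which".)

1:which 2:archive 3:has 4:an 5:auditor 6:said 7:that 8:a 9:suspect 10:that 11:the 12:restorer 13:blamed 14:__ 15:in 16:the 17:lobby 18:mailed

9

The marked gap is inside the relative clause, the direct object of "blamed".
Its filler is the head noun "suspect" (via "that"), at word 9.
(The other dependency links word 2 to a gap after word 18.)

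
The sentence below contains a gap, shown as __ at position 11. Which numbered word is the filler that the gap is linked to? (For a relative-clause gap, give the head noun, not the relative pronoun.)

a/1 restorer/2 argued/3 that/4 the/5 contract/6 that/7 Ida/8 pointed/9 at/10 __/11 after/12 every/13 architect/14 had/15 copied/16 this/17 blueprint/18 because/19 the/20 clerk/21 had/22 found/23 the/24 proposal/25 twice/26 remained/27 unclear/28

The gap at 11 is the prepositional object of "pointed", inside a relative clause.
The relative pronoun is "that" (word 7); it is bound by the head noun immediately before it.
Its filler is the head noun "contract", at word 6.

6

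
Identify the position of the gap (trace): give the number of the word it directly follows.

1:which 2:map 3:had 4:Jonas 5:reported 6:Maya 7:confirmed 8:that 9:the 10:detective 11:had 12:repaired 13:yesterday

The displaced element is "which map" (word 2).
It is linked across 2 clause boundaries (Ø → that).
It functions as the direct object of "repaired", so the gap sits immediately after word 12 ("repaired").
Base order: Jonas had reported Maya confirmed that the detective had repaired which map yesterday.

12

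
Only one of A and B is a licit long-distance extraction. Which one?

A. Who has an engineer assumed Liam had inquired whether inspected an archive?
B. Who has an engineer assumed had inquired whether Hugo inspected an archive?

B

In A, the wh-phrase is extracted from inside a wh-island (introduced by "whether"), which blocks movement.
In B, the extraction path crosses only that-complement boundaries, which are transparent.
So B is grammatical.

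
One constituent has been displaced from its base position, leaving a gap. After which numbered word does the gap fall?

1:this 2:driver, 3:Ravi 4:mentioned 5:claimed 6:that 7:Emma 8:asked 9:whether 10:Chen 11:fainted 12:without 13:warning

The displaced element is "this driver" (word 2).
It is linked across 1 clause boundary (Ø).
It functions as the subject of "claimed", so the gap sits immediately after word 4 ("mentioned").
Base order: Ravi mentioned that this driver claimed that Emma asked whether Chen fainted without warning.

4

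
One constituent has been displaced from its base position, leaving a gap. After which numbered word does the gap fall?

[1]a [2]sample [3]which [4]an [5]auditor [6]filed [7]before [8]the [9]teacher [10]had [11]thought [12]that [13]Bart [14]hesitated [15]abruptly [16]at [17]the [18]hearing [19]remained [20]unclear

The displaced element is "a sample" (word 2).
It functions as the direct object of "filed", so the gap sits immediately after word 6 ("filed").
Base order: An auditor filed a sample before the teacher had thought that Bart hesitated abruptly at the hearing.

6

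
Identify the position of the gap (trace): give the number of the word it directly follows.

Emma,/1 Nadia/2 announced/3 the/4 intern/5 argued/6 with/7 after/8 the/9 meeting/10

7

The displaced element is "Emma" (word 1).
It is linked across 1 clause boundary (Ø).
It functions as the object of the preposition "with" of "argued", so the gap sits immediately after word 7 ("with").
Base order: Nadia announced the intern argued with Emma after the meeting.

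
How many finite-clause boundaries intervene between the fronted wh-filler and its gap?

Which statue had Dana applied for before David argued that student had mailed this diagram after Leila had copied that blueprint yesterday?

0

"which statue" originates inside the matrix clause — no clause boundary is crossed.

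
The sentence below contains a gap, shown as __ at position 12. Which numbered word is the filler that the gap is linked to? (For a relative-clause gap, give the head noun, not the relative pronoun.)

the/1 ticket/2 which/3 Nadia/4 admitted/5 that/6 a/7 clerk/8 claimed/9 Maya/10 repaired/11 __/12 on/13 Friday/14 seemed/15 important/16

The gap at 12 is the object of "repaired", inside a relative clause.
The relative pronoun is "which" (word 3); it is bound by the head noun immediately before it.
Its filler is the head noun "ticket", at word 2.

2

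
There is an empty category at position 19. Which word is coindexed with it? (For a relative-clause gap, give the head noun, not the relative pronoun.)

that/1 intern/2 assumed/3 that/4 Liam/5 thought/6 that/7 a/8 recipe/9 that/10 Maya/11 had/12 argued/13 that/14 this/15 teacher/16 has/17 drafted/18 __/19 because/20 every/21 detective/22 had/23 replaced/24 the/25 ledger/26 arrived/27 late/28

The gap at 19 is the object of "drafted", inside a relative clause.
The relative pronoun is "that" (word 10); it is bound by the head noun immediately before it.
Its filler is the head noun "recipe", at word 9.

9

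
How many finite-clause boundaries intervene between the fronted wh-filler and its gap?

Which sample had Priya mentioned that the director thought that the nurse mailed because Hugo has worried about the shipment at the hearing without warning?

"which sample" is extracted from the object of "mailed".
Boundaries crossed, outermost first: [that], [that] — 2 in total.

2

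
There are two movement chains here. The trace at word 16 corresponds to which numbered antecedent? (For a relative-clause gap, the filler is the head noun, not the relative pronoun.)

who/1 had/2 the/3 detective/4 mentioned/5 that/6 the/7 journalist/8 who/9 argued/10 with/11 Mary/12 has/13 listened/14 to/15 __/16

1

The marked gap is the object of the preposition "to" of "listened".
Its filler is the fronted wh-phrase "who", at word 1.
(The other dependency links word 8 to a gap after word 9.)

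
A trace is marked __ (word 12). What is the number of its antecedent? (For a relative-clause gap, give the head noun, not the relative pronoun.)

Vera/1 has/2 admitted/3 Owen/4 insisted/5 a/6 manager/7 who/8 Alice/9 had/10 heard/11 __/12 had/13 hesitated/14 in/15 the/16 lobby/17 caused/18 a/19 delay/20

The gap at 12 is the subject of "hesitated", inside a relative clause.
The relative pronoun is "who" (word 8); it is bound by the head noun immediately before it.
Its filler is the head noun "manager", at word 7.

7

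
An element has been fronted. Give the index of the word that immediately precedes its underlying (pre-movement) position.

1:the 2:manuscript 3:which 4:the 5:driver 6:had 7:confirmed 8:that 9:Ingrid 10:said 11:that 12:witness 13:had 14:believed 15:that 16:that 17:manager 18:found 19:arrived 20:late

18

The displaced element is "the manuscript" (word 2).
It is linked across 3 clause boundaries (that → Ø → that).
It functions as the direct object of "found", so the gap sits immediately after word 18 ("found").
Base order: The driver had confirmed that Ingrid said that witness had believed that that manager found the manuscript.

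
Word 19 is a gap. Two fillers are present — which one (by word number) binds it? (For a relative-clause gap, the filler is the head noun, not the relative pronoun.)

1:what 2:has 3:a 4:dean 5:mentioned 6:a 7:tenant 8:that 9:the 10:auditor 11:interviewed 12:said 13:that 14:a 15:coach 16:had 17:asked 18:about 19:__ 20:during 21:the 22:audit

The marked gap is the object of the preposition "about" of "asked".
Its filler is the fronted wh-phrase "what", at word 1.
(The other dependency links word 7 to a gap after word 11.)

1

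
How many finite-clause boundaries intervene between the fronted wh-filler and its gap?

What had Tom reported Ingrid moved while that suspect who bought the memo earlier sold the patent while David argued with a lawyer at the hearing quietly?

1

"what" is extracted from the object of "moved".
Boundaries crossed, outermost first: [Ø] — 1 in total.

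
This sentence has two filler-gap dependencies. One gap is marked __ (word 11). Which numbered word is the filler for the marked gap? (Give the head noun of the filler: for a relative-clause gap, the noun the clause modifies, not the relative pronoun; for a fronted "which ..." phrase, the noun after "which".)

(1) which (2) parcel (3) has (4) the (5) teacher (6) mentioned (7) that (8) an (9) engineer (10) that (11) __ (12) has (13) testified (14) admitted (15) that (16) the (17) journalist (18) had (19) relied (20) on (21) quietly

9

The marked gap is inside the relative clause, the subject of "testified".
Its filler is the head noun "engineer" (via "that"), at word 9.
(The other dependency links word 2 to a gap after word 20.)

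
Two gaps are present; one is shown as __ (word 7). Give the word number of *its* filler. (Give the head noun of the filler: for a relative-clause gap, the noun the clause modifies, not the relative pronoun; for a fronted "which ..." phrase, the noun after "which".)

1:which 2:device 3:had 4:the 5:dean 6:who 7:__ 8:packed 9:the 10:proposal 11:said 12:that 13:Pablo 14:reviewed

The marked gap is inside the relative clause, the subject of "packed".
Its filler is the head noun "dean" (via "who"), at word 5.
(The other dependency links word 2 to a gap after word 14.)

5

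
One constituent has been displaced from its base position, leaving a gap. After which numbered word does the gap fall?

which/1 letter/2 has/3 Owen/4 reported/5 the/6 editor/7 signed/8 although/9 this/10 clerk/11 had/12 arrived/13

The displaced element is "which letter" (word 2).
It is linked across 1 clause boundary (Ø).
It functions as the direct object of "signed", so the gap sits immediately after word 8 ("signed").
Base order: Owen has reported the editor signed which letter although this clerk had arrived.

8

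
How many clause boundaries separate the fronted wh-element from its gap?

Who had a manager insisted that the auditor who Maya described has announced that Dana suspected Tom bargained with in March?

"who" is extracted from the PP object of "bargained".
Boundaries crossed, outermost first: [that], [that], [Ø] — 3 in total.

3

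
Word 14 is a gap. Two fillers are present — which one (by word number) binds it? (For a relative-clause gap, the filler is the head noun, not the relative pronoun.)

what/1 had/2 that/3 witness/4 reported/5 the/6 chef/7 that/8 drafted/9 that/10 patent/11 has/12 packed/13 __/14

The marked gap is the direct object of "packed".
Its filler is the fronted wh-phrase "what", at word 1.
(The other dependency links word 7 to a gap after word 8.)

1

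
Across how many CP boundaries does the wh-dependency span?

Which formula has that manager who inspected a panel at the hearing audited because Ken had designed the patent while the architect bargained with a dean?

0

"which formula" originates inside the matrix clause — no clause boundary is crossed.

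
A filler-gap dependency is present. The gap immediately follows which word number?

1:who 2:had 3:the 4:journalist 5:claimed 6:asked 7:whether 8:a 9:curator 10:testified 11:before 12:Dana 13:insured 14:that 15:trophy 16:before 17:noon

5

The displaced element is "who" (word 1).
It is linked across 1 clause boundary (Ø).
It functions as the subject of "asked", so the gap sits immediately after word 5 ("claimed").
Base order: The journalist had claimed that who asked whether a curator testified before Dana insured that trophy before noon.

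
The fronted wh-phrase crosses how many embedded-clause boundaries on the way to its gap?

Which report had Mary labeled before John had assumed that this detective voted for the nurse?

"which report" originates inside the matrix clause — no clause boundary is crossed.

0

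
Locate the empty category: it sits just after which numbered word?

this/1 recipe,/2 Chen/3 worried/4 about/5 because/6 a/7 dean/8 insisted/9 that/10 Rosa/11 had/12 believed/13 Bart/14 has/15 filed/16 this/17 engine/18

5

The displaced element is "this recipe" (word 2).
It functions as the object of the preposition "about" of "worried", so the gap sits immediately after word 5 ("about").
Base order: Chen worried about this recipe because a dean insisted that Rosa had believed Bart has filed this engine.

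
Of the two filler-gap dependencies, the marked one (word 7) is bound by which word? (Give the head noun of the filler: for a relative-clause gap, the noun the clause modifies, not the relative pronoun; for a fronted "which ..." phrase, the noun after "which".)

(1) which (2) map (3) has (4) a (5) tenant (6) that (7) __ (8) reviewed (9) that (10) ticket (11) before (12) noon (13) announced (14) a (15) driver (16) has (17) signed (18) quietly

The marked gap is inside the relative clause, the subject of "reviewed".
Its filler is the head noun "tenant" (via "that"), at word 5.
(The other dependency links word 2 to a gap after word 17.)

5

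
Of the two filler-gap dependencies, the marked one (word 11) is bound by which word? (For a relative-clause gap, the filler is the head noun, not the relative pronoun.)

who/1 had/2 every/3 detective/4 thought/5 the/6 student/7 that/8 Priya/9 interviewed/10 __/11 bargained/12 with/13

7

The marked gap is inside the relative clause, the direct object of "interviewed".
Its filler is the head noun "student" (via "that"), at word 7.
(The other dependency links word 1 to a gap after word 13.)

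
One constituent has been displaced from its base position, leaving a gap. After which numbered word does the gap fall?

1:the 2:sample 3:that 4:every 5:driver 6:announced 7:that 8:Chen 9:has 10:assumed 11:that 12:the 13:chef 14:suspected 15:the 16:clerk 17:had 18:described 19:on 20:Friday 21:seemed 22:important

The displaced element is "the sample" (word 2).
It is linked across 3 clause boundaries (that → that → Ø).
It functions as the direct object of "described", so the gap sits immediately after word 18 ("described").
Base order: Every driver announced that Chen has assumed that the chef suspected the clerk had described the sample on Friday.

18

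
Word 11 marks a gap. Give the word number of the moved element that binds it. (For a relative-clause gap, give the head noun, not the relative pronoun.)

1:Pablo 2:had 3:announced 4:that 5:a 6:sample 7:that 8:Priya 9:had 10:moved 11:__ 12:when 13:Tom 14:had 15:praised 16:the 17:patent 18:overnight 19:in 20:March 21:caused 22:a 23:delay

6

The gap at 11 is the object of "moved", inside a relative clause.
The relative pronoun is "that" (word 7); it is bound by the head noun immediately before it.
Its filler is the head noun "sample", at word 6.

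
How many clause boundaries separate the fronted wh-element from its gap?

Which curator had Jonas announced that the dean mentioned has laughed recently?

2

"which curator" is extracted from the subject of "laughed".
Boundaries crossed, outermost first: [that], [Ø] — 2 in total.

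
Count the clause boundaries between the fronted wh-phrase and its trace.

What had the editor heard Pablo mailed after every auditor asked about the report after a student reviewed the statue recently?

1

"what" is extracted from the object of "mailed".
Boundaries crossed, outermost first: [Ø] — 1 in total.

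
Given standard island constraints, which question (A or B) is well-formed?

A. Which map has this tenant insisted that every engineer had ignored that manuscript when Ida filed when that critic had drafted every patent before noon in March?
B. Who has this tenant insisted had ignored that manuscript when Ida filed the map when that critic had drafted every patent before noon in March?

In A, the wh-phrase is extracted from inside an adjunct island (introduced by "when"), which blocks movement.
In B, the extraction path crosses only that-complement boundaries, which are transparent.
So B is grammatical.

B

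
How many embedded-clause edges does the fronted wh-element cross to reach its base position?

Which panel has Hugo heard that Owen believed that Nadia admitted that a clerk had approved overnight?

3

"which panel" is extracted from the object of "approved".
Boundaries crossed, outermost first: [that], [that], [that] — 3 in total.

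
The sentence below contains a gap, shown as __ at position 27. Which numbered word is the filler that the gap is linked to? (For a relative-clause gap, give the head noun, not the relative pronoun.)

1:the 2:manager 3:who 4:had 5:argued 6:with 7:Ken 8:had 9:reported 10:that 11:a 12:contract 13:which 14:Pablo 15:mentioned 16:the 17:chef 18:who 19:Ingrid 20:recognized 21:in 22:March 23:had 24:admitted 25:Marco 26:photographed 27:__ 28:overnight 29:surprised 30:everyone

The gap at 27 is the object of "photographed", inside a relative clause.
The relative pronoun is "which" (word 13); it is bound by the head noun immediately before it.
Its filler is the head noun "contract", at word 12.

12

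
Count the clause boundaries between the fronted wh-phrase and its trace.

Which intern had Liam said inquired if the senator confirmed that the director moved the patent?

"which intern" is extracted from the subject of "inquired".
Boundaries crossed, outermost first: [Ø] — 1 in total.

1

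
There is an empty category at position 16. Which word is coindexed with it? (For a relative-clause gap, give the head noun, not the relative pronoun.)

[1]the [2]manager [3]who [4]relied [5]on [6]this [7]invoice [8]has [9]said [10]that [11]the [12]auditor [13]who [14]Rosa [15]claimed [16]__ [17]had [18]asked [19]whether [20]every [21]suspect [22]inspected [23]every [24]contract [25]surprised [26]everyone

The gap at 16 is the subject of "asked", inside a relative clause.
The relative pronoun is "who" (word 13); it is bound by the head noun immediately before it.
Its filler is the head noun "auditor", at word 12.

12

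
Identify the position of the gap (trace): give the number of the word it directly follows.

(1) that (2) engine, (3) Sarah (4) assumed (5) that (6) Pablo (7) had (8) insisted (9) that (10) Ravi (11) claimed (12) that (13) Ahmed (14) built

The displaced element is "that engine" (word 2).
It is linked across 3 clause boundaries (that → that → that).
It functions as the direct object of "built", so the gap sits immediately after word 14 ("built").
Base order: Sarah assumed that Pablo had insisted that Ravi claimed that Ahmed built that engine.

14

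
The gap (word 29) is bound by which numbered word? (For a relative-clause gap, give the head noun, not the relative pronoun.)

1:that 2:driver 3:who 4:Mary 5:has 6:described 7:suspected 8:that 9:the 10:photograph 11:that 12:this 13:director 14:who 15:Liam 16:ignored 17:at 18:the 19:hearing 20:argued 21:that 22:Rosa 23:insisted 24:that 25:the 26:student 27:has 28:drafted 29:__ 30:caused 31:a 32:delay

The gap at 29 is the object of "drafted", inside a relative clause.
The relative pronoun is "that" (word 11); it is bound by the head noun immediately before it.
Its filler is the head noun "photograph", at word 10.

10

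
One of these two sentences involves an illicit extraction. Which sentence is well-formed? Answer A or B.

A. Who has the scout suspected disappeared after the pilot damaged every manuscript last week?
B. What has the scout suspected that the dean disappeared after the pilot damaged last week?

A

In B, the wh-phrase is extracted from inside an adjunct island (introduced by "after"), which blocks movement.
In A, the extraction path crosses only that-complement boundaries, which are transparent.
So A is grammatical.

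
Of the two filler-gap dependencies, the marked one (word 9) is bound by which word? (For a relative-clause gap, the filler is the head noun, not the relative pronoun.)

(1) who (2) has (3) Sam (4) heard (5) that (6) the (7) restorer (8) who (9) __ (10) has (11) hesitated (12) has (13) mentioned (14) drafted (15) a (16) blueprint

7

The marked gap is inside the relative clause, the subject of "hesitated".
Its filler is the head noun "restorer" (via "who"), at word 7.
(The other dependency links word 1 to a gap after word 13.)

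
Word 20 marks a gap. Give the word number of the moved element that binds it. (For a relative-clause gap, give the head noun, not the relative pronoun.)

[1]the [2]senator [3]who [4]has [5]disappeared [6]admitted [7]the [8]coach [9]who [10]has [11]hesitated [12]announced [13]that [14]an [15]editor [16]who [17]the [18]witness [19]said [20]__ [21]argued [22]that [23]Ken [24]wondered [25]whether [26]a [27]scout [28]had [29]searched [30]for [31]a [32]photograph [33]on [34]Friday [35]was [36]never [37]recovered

15

The gap at 20 is the subject of "argued", inside a relative clause.
The relative pronoun is "who" (word 16); it is bound by the head noun immediately before it.
Its filler is the head noun "editor", at word 15.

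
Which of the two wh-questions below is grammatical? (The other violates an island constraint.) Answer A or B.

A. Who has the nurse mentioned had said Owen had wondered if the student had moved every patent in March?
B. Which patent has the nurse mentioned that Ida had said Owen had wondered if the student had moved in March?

A

In B, the wh-phrase is extracted from inside a wh-island (introduced by "if"), which blocks movement.
In A, the extraction path crosses only that-complement boundaries, which are transparent.
So A is grammatical.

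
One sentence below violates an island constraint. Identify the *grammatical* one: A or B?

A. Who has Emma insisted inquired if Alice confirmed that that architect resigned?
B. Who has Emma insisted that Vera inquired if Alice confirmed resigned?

A

In B, the wh-phrase is extracted from inside a wh-island (introduced by "if"), which blocks movement.
In A, the extraction path crosses only that-complement boundaries, which are transparent.
So A is grammatical.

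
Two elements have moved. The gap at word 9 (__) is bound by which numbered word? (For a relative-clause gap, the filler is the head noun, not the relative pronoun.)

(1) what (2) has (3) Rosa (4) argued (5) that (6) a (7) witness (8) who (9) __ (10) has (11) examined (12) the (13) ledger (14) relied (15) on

The marked gap is inside the relative clause, the subject of "examined".
Its filler is the head noun "witness" (via "who"), at word 7.
(The other dependency links word 1 to a gap after word 15.)

7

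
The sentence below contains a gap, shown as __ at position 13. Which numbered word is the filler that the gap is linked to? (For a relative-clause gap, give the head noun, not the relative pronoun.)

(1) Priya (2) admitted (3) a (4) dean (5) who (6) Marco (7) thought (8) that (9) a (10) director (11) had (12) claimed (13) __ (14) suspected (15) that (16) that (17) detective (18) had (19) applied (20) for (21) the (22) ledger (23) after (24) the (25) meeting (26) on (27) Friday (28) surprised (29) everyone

The gap at 13 is the subject of "suspected", inside a relative clause.
The relative pronoun is "who" (word 5); it is bound by the head noun immediately before it.
Its filler is the head noun "dean", at word 4.

4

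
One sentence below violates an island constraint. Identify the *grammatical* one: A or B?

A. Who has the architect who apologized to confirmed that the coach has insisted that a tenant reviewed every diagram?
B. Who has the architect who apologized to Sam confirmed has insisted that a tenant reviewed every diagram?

B

In A, the wh-phrase is extracted from inside a complex-NP island (relative clause) (introduced by "who"), which blocks movement.
In B, the extraction path crosses only that-complement boundaries, which are transparent.
So B is grammatical.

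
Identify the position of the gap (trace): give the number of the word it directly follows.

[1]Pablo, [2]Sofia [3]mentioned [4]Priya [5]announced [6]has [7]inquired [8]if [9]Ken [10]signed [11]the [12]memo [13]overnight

The displaced element is "Pablo" (word 1).
It is linked across 2 clause boundaries (Ø → Ø).
It functions as the subject of "inquired", so the gap sits immediately after word 5 ("announced").
Base order: Sofia mentioned Priya announced that Pablo has inquired if Ken signed the memo overnight.

5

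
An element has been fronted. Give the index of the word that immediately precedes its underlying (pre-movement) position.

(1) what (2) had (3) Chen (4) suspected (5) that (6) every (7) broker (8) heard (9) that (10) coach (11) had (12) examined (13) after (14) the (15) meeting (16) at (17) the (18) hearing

12

The displaced element is "what" (word 1).
It is linked across 2 clause boundaries (that → Ø).
It functions as the direct object of "examined", so the gap sits immediately after word 12 ("examined").
Base order: Chen had suspected that every broker heard that coach had examined what after the meeting at the hearing.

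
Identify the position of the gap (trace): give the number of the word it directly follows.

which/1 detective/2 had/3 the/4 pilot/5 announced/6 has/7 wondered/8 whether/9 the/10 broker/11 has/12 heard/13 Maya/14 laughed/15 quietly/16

The displaced element is "which detective" (word 2).
It is linked across 1 clause boundary (Ø).
It functions as the subject of "wondered", so the gap sits immediately after word 6 ("announced").
Base order: The pilot had announced that which detective has wondered whether the broker has heard Maya laughed quietly.

6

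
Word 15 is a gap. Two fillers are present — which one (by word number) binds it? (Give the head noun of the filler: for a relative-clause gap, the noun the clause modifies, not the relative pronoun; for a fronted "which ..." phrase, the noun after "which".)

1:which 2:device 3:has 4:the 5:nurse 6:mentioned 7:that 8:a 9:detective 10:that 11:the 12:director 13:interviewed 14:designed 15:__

2

The marked gap is the direct object of "designed".
Its filler is the fronted wh-phrase "which device", at word 2.
(The other dependency links word 9 to a gap after word 13.)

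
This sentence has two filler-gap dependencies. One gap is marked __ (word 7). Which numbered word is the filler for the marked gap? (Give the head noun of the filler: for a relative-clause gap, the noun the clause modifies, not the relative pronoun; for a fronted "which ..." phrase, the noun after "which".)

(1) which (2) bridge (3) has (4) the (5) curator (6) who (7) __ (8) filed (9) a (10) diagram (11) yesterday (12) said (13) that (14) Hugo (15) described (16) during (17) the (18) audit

5

The marked gap is inside the relative clause, the subject of "filed".
Its filler is the head noun "curator" (via "who"), at word 5.
(The other dependency links word 2 to a gap after word 15.)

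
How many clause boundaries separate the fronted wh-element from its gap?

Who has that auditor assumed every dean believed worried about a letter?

2

"who" is extracted from the subject of "worried".
Boundaries crossed, outermost first: [Ø], [Ø] — 2 in total.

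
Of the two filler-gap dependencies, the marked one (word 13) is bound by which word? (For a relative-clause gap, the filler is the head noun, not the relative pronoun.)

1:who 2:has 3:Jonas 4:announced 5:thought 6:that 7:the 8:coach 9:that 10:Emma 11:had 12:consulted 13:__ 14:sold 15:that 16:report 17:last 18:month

8

The marked gap is inside the relative clause, the direct object of "consulted".
Its filler is the head noun "coach" (via "that"), at word 8.
(The other dependency links word 1 to a gap after word 4.)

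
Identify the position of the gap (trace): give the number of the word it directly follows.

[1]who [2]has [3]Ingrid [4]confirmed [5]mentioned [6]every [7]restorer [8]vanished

The displaced element is "who" (word 1).
It is linked across 1 clause boundary (Ø).
It functions as the subject of "mentioned", so the gap sits immediately after word 4 ("confirmed").
Base order: Ingrid has confirmed that who mentioned every restorer vanished.

4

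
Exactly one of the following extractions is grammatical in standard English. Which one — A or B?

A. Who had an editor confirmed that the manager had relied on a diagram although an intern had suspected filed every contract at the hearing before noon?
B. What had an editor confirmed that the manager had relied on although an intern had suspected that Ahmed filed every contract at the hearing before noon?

In A, the wh-phrase is extracted from inside an adjunct island (introduced by "although"), which blocks movement.
In B, the extraction path crosses only that-complement boundaries, which are transparent.
So B is grammatical.

B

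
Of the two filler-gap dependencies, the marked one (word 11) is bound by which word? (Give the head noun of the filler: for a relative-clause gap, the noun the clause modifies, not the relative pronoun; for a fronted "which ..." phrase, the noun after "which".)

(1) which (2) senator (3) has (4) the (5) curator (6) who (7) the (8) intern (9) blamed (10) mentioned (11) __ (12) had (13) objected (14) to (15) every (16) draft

2

The marked gap is the subject of "objected".
Its filler is the fronted wh-phrase "which senator", at word 2.
(The other dependency links word 5 to a gap after word 9.)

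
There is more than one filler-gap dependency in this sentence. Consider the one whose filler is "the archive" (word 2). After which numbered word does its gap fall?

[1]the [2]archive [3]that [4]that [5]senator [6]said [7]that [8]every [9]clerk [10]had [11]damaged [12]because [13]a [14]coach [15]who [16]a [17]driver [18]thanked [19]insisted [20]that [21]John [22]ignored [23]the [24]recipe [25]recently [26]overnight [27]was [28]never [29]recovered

The displaced element is "the archive" (word 2).
It is linked across 1 clause boundary (that).
It functions as the direct object of "damaged", so the gap sits immediately after word 11 ("damaged").
Base order: That senator said that every clerk had damaged the archive because a coach who a driver thanked insisted that John ignored the recipe recently overnight.

11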